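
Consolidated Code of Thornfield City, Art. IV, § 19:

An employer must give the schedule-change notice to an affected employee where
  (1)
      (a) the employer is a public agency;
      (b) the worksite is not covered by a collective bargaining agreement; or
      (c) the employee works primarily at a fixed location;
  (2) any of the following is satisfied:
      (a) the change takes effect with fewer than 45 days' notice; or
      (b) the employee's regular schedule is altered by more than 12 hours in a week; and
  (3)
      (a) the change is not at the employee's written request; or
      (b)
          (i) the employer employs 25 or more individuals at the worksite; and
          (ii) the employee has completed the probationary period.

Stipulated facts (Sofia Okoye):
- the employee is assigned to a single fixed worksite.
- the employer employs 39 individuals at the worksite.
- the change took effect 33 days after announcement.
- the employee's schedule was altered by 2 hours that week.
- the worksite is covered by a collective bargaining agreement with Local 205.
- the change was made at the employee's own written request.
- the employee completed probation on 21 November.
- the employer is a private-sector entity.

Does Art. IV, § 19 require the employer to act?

Yes — required.

(a) public agency — not satisfied.
(b) no CBA — fails.
(c) fixed location — holds.
So (1) is satisfied (F OR F OR T).
(a) < 45 days' notice — satisfied.
(b) schedule shift > 12h — fails.
(2): T OR F → true.
(a) not employee-requested — fails.
(i) ≥ 25 at site — met.
(ii) past probation — met.
(b) = T AND T = true.
(3): F OR T → true.
Overall: T AND T AND T → true.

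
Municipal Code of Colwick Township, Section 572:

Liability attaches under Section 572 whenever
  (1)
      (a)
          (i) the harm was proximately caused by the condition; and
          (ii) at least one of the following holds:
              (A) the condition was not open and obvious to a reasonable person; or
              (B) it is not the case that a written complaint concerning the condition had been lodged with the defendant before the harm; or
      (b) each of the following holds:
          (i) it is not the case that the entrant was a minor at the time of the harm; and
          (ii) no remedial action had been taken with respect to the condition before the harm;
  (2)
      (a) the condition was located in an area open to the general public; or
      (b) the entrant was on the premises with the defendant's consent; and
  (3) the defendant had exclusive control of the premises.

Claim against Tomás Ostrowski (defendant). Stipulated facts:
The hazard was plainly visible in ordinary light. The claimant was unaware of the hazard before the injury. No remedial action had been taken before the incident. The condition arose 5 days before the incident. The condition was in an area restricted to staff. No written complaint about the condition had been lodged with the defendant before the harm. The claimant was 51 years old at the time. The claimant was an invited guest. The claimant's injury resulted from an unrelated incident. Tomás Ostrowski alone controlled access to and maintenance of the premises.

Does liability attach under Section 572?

(i) proximate cause — not satisfied.
(A) not open/obvious — not satisfied.
(B) not (complaint lodged) — satisfied.
(ii) = F OR T = true.
So (a) is not satisfied (F AND T).
(i) not (entrant a minor) — satisfied.
(ii) no remedial action — satisfied.
So (b) is satisfied (T AND T).
(1) = F OR T = true.
(a) public area — fails.
(b) consent to enter — holds.
(2): F OR T → true.
(3) exclusive control — satisfied.
Overall = T AND T AND T = true.

Yes — liable.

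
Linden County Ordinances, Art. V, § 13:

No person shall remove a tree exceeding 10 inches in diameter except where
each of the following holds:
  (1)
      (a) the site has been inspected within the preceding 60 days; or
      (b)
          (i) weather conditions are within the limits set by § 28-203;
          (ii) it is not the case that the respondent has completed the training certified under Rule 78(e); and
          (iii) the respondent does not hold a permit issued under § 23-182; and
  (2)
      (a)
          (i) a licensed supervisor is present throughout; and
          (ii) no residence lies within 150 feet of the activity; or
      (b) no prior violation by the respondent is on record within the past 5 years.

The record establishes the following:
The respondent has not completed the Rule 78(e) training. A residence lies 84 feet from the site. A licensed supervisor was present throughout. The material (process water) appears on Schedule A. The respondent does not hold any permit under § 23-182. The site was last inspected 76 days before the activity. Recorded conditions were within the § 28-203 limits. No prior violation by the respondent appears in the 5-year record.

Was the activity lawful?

Yes — lawful.

(a) site inspected — fails.
(i) weather ok — met.
(ii) not (training certified) — satisfied.
(iii) not (holds permit) — holds.
(b) = T AND T AND T = true.
(1): F OR T → true.
(i) supervisor present — satisfied.
(ii) no residence in 150 ft — not satisfied.
(a): T AND F → false.
(b) no prior violation — satisfied.
(2): F OR T → true.
Overall = T AND T = true.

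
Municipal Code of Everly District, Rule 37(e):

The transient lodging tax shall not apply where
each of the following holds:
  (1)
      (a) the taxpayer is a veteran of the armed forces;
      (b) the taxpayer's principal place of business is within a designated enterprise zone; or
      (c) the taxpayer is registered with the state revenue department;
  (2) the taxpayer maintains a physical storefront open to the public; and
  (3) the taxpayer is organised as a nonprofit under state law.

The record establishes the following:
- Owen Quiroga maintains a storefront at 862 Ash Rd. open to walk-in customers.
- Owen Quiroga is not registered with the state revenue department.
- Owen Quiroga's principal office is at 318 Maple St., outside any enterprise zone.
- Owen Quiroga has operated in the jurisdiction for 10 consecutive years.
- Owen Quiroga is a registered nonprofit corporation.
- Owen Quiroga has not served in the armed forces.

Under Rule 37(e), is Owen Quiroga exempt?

No — not exempt.

(a) veteran — fails.
(b) in enterprise zone — not met.
(c) state-registered — fails.
So (1) is not satisfied (F OR F OR F).
(2) has storefront — met.
(3) nonprofit — met.
So Overall is not satisfied (F AND T AND T).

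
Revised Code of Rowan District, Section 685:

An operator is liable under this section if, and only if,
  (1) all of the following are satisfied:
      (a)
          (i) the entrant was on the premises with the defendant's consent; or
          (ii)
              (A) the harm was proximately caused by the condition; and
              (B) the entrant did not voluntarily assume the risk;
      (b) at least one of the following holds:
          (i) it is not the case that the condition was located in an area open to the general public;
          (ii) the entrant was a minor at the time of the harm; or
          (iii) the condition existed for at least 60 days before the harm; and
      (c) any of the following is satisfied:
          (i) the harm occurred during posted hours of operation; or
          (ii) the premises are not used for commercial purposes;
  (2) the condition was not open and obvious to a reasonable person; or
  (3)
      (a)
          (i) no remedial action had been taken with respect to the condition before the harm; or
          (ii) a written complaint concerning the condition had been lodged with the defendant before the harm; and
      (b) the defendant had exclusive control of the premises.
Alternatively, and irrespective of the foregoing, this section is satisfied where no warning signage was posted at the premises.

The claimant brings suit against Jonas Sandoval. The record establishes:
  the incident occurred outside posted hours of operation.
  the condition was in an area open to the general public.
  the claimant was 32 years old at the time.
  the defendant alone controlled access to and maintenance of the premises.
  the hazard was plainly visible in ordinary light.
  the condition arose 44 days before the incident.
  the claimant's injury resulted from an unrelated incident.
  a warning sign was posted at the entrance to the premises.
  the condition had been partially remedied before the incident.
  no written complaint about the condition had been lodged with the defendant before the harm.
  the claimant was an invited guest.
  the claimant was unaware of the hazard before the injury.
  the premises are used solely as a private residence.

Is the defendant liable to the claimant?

(i) consent to enter — satisfied.
(A) proximate cause — not satisfied.
(B) no assumed risk — satisfied.
So (ii) is not satisfied (F AND T).
(a): T OR F → true.
(i) not (public area) — not met.
(ii) entrant a minor — not satisfied.
(iii) condition ≥60 days old — not satisfied.
(b): F OR F OR F → false.
(i) during posted hours — not satisfied.
(ii) not (commercial use) — holds.
(c): F OR T → true.
So (1) is not satisfied (T AND F AND T).
(2) not open/obvious — fails.
(i) no remedial action — not met.
(ii) complaint lodged — not met.
(a) = F OR F = false.
(b) exclusive control — satisfied.
(3) = F AND T = false.
Overall = F OR F OR F = false.
Exception (no signage posted) — not satisfied.
Result: main false OR exception false → false.

No — not liable.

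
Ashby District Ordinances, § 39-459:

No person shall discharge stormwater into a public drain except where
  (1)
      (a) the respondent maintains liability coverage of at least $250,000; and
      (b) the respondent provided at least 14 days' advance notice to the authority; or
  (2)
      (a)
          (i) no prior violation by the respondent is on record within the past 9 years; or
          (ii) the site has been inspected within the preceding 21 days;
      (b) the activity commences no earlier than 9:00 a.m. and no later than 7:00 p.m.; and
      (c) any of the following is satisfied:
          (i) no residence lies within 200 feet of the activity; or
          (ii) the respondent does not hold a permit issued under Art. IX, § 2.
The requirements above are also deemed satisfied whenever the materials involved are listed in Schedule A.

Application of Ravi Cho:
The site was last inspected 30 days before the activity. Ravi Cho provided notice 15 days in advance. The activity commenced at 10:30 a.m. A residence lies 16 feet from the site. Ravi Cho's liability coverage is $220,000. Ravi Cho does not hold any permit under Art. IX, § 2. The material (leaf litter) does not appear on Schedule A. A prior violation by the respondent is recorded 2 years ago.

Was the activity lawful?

(a) coverage ≥ $250,000 — fails.
(b) ≥14 days' notice — met.
(1): F AND T → false.
(i) no prior violation — not met.
(ii) site inspected — fails.
(a): F OR F → false.
(b) start within hours — holds.
(i) no residence in 200 ft — not satisfied.
(ii) not (holds permit) — holds.
(c): F OR T → true.
(2): F AND T AND T → false.
Overall = F OR F = false.
Exception (Schedule A material) — not satisfied.
Result: main false OR exception false → false.

No — unlawful.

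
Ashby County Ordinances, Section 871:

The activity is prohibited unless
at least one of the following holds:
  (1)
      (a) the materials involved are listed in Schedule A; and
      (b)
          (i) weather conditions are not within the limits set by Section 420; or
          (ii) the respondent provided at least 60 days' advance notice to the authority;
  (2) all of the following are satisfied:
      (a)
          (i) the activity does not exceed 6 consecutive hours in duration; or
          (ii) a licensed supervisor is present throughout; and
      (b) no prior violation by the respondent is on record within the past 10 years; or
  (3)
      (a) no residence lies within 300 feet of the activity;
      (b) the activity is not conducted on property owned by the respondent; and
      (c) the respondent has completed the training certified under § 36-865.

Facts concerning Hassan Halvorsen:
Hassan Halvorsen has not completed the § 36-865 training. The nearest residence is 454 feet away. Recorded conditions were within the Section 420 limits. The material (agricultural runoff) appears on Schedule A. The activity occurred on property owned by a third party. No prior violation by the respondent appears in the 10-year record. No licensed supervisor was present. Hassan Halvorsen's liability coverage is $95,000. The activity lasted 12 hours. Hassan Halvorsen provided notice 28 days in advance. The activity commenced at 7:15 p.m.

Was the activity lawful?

No — unlawful.

(a) Schedule A material — satisfied.
(i) not (weather ok) — fails.
(ii) ≥60 days' notice — not met.
(b) = F OR F = false.
(1): T AND F → false.
(i) ≤ 6 hrs duration — not satisfied.
(ii) supervisor present — fails.
(a): F OR F → false.
(b) no prior violation — met.
(2) = F AND T = false.
(a) no residence in 300 ft — met.
(b) not (own property) — met.
(c) training certified — not met.
(3) = T AND T AND F = false.
So Overall is not satisfied (F OR F OR F).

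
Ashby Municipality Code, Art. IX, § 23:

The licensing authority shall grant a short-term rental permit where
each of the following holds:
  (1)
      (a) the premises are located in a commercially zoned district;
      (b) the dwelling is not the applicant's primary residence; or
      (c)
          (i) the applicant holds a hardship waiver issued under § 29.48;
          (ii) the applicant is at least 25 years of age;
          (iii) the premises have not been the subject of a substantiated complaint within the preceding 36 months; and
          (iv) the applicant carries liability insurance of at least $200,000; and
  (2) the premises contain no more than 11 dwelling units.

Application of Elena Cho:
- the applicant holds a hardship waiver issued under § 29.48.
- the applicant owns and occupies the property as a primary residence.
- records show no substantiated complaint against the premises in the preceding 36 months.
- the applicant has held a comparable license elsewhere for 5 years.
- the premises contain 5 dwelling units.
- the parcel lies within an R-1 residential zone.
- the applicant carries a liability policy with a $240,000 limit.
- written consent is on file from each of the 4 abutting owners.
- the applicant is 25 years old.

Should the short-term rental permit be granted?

Yes — granted.

(a) commercially zoned — not satisfied.
(b) not (primary residence) — not met.
(i) hardship waiver — holds.
(ii) age ≥ 25 — holds.
(iii) no complaint in 36 mo. — holds.
(iv) insurance ≥ $200,000 — met.
(c) = T AND T AND T AND T = true.
So (1) is satisfied (F OR F OR T).
(2) ≤ 11 units — met.
Overall: T AND T → true.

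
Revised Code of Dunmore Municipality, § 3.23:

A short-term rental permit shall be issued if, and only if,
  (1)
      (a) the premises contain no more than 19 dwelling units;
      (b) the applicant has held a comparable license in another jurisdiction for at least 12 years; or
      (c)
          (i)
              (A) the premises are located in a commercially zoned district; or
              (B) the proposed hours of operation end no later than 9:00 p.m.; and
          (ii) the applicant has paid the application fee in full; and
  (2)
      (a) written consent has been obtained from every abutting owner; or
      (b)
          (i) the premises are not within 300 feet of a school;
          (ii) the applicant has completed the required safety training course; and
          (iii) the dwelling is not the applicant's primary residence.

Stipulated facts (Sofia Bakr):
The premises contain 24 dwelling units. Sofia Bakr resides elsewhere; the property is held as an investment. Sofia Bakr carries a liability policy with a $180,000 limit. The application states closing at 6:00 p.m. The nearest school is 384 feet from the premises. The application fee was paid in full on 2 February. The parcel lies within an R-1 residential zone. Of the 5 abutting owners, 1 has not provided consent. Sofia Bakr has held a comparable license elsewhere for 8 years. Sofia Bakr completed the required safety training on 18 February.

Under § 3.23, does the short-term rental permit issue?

(a) ≤ 19 units — fails.
(b) prior license ≥ 12 yr — not satisfied.
(A) commercially zoned — fails.
(B) closes by 9 p.m. — holds.
So (i) is satisfied (F OR T).
(ii) fee paid — met.
(c): T AND T → true.
(1) = F OR F OR T = true.
(a) all abutters consent — not satisfied.
(i) ≥300 ft from school — satisfied.
(ii) safety training — holds.
(iii) not (primary residence) — satisfied.
(b): T AND T AND T → true.
(2): F OR T → true.
So Overall is satisfied (T AND T).

Yes — granted.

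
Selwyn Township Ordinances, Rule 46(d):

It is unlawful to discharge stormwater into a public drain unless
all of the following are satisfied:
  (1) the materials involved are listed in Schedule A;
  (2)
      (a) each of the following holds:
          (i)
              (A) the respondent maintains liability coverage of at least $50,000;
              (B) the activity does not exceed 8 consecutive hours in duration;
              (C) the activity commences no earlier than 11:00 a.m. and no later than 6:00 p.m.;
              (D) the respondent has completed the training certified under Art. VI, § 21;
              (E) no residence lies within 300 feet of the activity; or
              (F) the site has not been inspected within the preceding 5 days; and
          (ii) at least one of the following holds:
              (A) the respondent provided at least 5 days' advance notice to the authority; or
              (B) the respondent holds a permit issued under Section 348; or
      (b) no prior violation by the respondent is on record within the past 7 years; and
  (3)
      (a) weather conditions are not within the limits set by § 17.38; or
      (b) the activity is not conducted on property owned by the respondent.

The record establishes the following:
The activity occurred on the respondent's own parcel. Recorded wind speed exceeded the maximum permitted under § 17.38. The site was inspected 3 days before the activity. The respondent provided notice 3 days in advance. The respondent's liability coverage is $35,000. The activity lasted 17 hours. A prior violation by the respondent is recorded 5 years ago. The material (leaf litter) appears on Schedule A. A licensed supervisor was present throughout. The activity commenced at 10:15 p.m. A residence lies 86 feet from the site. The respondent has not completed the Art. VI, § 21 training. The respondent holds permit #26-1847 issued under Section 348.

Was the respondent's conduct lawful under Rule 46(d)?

No — unlawful.

(1) Schedule A material — met.
(A) coverage ≥ $50,000 — not met.
(B) ≤ 8 hrs duration — not satisfied.
(C) start within hours — not met.
(D) training certified — fails.
(E) no residence in 300 ft — fails.
(F) not (site inspected) — not satisfied.
So (i) is not satisfied (F OR F OR F OR F OR F OR F).
(A) ≥5 days' notice — not met.
(B) holds permit — met.
(ii) = F OR T = true.
(a) = F AND T = false.
(b) no prior violation — fails.
(2) = F OR F = false.
(a) not (weather ok) — holds.
(b) not (own property) — not satisfied.
(3): T OR F → true.
Overall: T AND F AND T → false.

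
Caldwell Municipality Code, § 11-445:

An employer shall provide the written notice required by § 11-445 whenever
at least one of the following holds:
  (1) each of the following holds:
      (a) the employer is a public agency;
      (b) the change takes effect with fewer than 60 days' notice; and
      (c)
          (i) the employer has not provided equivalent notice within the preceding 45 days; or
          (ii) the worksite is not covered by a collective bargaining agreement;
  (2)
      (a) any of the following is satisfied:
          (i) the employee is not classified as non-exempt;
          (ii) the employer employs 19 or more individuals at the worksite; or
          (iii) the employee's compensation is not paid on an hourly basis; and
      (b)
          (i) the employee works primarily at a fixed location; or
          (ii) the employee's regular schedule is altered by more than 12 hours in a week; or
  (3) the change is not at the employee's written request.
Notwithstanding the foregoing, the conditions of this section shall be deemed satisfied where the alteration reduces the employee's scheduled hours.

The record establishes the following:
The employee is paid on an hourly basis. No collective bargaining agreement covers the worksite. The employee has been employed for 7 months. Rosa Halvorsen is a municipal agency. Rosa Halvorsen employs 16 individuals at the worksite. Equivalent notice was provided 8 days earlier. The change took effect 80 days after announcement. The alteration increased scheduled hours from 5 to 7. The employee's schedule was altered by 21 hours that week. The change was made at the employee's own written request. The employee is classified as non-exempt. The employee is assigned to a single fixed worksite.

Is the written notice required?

No — not required.

(a) public agency — holds.
(b) < 60 days' notice — fails.
(i) no recent notice — fails.
(ii) no CBA — holds.
(c): F OR T → true.
So (1) is not satisfied (T AND F AND T).
(i) not (non-exempt) — not met.
(ii) ≥ 19 at site — fails.
(iii) not (hourly-paid) — not met.
(a): F OR F OR F → false.
(i) fixed location — met.
(ii) schedule shift > 12h — satisfied.
So (b) is satisfied (T OR T).
(2): F AND T → false.
(3) not employee-requested — not met.
Overall: F OR F OR F → false.
Exception (hours reduced) — not satisfied.
Result: main false OR exception false → false.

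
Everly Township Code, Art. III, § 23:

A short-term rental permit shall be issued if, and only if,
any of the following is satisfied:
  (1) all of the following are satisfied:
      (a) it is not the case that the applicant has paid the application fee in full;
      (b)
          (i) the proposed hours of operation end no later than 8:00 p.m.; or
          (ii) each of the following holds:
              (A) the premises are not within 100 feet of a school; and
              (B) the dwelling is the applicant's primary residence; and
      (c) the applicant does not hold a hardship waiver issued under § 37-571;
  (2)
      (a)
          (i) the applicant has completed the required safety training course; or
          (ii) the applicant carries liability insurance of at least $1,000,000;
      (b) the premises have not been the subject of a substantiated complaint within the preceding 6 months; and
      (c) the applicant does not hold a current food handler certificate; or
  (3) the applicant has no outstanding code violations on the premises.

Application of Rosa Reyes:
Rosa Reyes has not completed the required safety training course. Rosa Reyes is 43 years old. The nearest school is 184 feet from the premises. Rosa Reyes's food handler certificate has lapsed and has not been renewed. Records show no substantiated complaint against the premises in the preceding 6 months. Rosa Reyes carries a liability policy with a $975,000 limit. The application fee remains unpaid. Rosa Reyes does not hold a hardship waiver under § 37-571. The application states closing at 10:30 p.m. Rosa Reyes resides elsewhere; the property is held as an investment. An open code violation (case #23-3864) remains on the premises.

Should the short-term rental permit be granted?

No — denied.

(a) not (fee paid) — met.
(i) closes by 8 p.m. — not satisfied.
(A) ≥100 ft from school — satisfied.
(B) primary residence — not met.
(ii) = T AND F = false.
So (b) is not satisfied (F OR F).
(c) not (hardship waiver) — holds.
(1): T AND F AND T → false.
(i) safety training — not met.
(ii) insurance ≥ $1,000,000 — fails.
(a): F OR F → false.
(b) no complaint in 6 mo. — met.
(c) not (food handler cert.) — holds.
(2): F AND T AND T → false.
(3) no code violations — fails.
So Overall is not satisfied (F OR F OR F).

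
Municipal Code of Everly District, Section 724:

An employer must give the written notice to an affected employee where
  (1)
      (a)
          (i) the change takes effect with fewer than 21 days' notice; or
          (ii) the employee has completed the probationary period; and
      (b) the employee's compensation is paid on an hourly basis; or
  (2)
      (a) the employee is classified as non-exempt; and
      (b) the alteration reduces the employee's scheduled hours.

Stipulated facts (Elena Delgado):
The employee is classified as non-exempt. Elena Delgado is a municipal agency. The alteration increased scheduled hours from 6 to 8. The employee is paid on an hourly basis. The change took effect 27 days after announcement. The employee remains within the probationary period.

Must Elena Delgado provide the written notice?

(i) < 21 days' notice — not met.
(ii) past probation — fails.
(a) = F OR F = false.
(b) hourly-paid — met.
So (1) is not satisfied (F AND T).
(a) non-exempt — met.
(b) hours reduced — fails.
(2): T AND F → false.
So Overall is not satisfied (F OR F).

No — not required.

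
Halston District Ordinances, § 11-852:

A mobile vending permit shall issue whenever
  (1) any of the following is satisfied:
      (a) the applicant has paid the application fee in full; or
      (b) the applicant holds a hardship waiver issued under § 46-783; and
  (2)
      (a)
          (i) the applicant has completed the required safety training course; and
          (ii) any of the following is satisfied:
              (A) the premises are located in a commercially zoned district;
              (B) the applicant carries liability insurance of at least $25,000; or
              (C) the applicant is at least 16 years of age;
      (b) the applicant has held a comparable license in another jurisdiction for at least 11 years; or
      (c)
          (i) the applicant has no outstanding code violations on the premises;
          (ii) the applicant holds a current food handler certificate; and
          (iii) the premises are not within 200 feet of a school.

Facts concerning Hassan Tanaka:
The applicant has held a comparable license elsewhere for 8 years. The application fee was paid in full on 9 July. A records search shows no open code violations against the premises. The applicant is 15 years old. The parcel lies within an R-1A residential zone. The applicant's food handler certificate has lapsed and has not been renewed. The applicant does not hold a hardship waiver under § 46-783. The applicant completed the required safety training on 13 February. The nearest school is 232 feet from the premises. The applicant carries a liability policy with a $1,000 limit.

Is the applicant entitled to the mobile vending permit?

(a) fee paid — met.
(b) hardship waiver — fails.
(1): T OR F → true.
(i) safety training — holds.
(A) commercially zoned — not met.
(B) insurance ≥ $25,000 — not met.
(C) age ≥ 16 — not satisfied.
So (ii) is not satisfied (F OR F OR F).
So (a) is not satisfied (T AND F).
(b) prior license ≥ 11 yr — not met.
(i) no code violations — satisfied.
(ii) food handler cert. — not met.
(iii) ≥200 ft from school — met.
(c) = T AND F AND T = false.
So (2) is not satisfied (F OR F OR F).
So Overall is not satisfied (T AND F).

No — denied.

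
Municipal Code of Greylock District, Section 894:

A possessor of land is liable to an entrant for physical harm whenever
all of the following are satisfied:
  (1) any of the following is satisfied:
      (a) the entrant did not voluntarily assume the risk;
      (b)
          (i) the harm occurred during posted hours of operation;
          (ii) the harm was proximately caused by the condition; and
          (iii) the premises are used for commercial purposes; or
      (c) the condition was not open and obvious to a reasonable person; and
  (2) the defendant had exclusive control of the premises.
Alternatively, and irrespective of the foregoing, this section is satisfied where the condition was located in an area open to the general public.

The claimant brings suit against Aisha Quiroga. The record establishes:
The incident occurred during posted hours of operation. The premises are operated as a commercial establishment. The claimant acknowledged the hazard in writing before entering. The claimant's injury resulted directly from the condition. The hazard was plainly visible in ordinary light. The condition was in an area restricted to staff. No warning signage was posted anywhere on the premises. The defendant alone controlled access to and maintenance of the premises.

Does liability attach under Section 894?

(a) no assumed risk — not met.
(i) during posted hours — satisfied.
(ii) proximate cause — met.
(iii) commercial use — satisfied.
So (b) is satisfied (T AND T AND T).
(c) not open/obvious — not satisfied.
(1): F OR T OR F → true.
(2) exclusive control — satisfied.
So Overall is satisfied (T AND T).
Exception (public area) — not satisfied.
Result: main true OR exception false → true.

Yes — liable.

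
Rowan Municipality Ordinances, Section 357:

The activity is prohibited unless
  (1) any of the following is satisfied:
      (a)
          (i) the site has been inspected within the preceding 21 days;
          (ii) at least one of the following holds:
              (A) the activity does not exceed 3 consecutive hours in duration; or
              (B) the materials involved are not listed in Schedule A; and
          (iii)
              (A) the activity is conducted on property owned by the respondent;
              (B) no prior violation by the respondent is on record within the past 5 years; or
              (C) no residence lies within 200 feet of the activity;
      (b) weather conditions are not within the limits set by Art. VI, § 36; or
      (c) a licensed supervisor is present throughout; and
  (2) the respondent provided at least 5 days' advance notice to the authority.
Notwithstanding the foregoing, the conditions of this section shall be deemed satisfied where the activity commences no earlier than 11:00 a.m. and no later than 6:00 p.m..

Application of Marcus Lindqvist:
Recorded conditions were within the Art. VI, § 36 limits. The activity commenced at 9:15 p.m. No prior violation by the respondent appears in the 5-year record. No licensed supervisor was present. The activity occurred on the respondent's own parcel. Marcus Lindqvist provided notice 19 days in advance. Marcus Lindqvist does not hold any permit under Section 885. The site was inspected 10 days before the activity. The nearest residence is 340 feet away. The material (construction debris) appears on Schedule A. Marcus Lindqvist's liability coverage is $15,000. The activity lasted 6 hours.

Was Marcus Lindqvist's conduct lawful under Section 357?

(i) site inspected — holds.
(A) ≤ 3 hrs duration — fails.
(B) not (Schedule A material) — not met.
(ii) = F OR F = false.
(A) own property — satisfied.
(B) no prior violation — met.
(C) no residence in 200 ft — holds.
(iii): T OR T OR T → true.
So (a) is not satisfied (T AND F AND T).
(b) not (weather ok) — not satisfied.
(c) supervisor present — not met.
(1) = F OR F OR F = false.
(2) ≥5 days' notice — satisfied.
So Overall is not satisfied (F AND T).
Exception (start within hours) — not satisfied.
Result: main false OR exception false → false.

No — unlawful.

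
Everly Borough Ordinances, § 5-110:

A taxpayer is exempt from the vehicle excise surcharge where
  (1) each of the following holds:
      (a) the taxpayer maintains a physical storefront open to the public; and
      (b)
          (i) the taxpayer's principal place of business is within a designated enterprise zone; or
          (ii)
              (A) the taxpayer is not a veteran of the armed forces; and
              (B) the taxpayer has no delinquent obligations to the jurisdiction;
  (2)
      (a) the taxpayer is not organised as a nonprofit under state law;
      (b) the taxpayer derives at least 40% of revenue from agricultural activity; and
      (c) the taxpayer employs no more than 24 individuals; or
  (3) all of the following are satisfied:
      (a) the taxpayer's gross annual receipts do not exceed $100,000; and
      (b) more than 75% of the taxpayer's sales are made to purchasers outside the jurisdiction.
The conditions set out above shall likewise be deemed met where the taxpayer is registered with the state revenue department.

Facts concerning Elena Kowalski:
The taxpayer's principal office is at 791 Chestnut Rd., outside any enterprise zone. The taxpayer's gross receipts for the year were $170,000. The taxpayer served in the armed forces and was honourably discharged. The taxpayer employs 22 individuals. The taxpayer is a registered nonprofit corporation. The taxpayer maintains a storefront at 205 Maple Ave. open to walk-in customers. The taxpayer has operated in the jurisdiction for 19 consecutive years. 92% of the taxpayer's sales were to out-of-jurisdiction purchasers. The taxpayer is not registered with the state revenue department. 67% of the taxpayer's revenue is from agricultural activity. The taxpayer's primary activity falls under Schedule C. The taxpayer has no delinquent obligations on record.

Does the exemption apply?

(a) has storefront — met.
(i) in enterprise zone — fails.
(A) not (veteran) — not satisfied.
(B) no delinquency — met.
(ii): F AND T → false.
So (b) is not satisfied (F OR F).
(1): T AND F → false.
(a) not (nonprofit) — not satisfied.
(b) ≥40% agricultural — met.
(c) ≤ 24 employees — holds.
(2): F AND T AND T → false.
(a) receipts ≤ $100,000 — fails.
(b) >75% out-of-jur. sales — satisfied.
So (3) is not satisfied (F AND T).
Overall = F OR F OR F = false.
Exception (state-registered) — not satisfied.
Result: main false OR exception false → false.

No — not exempt.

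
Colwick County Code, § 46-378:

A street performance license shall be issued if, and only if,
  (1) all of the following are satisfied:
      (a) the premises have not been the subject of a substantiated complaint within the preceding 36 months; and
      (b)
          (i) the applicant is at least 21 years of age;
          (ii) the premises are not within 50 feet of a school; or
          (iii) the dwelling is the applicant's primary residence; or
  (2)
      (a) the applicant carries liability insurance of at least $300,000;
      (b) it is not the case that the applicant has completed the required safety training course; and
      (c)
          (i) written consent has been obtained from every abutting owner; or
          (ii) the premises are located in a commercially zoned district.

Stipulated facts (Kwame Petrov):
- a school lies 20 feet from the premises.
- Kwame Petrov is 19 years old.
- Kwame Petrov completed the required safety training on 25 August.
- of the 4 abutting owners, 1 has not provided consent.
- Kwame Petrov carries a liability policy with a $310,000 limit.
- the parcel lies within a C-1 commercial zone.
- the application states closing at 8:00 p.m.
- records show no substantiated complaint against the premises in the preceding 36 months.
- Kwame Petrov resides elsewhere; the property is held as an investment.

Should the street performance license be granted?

(a) no complaint in 36 mo. — holds.
(i) age ≥ 21 — not met.
(ii) ≥50 ft from school — not met.
(iii) primary residence — fails.
(b): F OR F OR F → false.
(1) = T AND F = false.
(a) insurance ≥ $300,000 — met.
(b) not (safety training) — not met.
(i) all abutters consent — fails.
(ii) commercially zoned — met.
So (c) is satisfied (F OR T).
(2) = T AND F AND T = false.
Overall: F OR F → false.

No — denied.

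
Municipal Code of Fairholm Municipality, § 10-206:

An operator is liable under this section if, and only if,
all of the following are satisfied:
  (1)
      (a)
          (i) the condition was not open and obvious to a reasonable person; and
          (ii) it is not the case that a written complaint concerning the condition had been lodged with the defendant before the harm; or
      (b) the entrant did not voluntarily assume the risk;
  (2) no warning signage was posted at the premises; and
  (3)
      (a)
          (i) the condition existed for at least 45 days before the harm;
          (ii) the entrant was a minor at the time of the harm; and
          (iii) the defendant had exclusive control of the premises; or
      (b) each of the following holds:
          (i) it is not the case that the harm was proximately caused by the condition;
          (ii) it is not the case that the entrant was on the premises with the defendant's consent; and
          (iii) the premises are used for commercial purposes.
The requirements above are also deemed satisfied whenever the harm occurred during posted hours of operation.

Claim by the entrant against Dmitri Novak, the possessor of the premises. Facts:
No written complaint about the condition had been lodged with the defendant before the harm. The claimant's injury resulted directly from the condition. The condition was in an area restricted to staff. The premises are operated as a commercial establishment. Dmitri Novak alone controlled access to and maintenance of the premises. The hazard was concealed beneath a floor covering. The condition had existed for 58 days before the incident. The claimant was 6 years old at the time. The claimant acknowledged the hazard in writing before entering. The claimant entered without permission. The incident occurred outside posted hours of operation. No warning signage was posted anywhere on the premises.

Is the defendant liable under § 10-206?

Yes — liable.

(i) not open/obvious — holds.
(ii) not (complaint lodged) — met.
So (a) is satisfied (T AND T).
(b) no assumed risk — not satisfied.
So (1) is satisfied (T OR F).
(2) no signage posted — holds.
(i) condition ≥45 days old — met.
(ii) entrant a minor — holds.
(iii) exclusive control — holds.
(a) = T AND T AND T = true.
(i) not (proximate cause) — not satisfied.
(ii) not (consent to enter) — met.
(iii) commercial use — met.
So (b) is not satisfied (F AND T AND T).
(3): T OR F → true.
Overall = T AND T AND T = true.
Exception (during posted hours) — not satisfied.
Result: main true OR exception false → true.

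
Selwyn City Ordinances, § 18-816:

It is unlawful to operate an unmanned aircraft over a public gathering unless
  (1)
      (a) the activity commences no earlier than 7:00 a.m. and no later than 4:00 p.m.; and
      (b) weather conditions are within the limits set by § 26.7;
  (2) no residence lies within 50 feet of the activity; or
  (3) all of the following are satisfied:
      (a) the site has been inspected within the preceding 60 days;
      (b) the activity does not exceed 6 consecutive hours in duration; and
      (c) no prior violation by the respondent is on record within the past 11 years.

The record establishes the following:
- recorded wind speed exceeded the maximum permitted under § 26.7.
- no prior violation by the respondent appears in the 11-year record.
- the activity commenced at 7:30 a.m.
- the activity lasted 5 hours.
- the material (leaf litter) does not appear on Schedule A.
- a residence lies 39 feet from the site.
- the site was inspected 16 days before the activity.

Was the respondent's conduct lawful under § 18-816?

Yes — lawful.

(a) start within hours — satisfied.
(b) weather ok — fails.
(1): T AND F → false.
(2) no residence in 50 ft — not satisfied.
(a) site inspected — met.
(b) ≤ 6 hrs duration — met.
(c) no prior violation — holds.
So (3) is satisfied (T AND T AND T).
Overall = F OR F OR T = true.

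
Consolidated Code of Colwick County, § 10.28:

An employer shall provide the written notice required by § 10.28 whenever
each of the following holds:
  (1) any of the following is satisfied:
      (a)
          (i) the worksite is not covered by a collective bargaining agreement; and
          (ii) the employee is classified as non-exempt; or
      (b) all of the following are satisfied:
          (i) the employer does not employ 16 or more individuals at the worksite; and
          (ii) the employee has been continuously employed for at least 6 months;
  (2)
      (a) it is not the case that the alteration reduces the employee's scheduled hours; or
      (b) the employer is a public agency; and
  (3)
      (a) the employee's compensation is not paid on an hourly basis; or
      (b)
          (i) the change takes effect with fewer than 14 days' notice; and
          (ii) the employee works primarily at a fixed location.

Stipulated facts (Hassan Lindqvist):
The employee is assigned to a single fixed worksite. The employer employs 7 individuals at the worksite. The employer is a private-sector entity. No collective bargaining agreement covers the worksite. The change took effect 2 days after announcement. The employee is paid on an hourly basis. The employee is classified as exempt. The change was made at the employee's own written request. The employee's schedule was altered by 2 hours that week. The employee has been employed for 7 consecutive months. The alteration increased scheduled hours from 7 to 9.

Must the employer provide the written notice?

Yes — required.

(i) no CBA — satisfied.
(ii) non-exempt — not met.
So (a) is not satisfied (T AND F).
(i) not (≥ 16 at site) — satisfied.
(ii) tenure ≥ 6 mo. — holds.
So (b) is satisfied (T AND T).
(1) = F OR T = true.
(a) not (hours reduced) — holds.
(b) public agency — fails.
(2) = T OR F = true.
(a) not (hourly-paid) — not satisfied.
(i) < 14 days' notice — satisfied.
(ii) fixed location — satisfied.
So (b) is satisfied (T AND T).
(3): F OR T → true.
So Overall is satisfied (T AND T AND T).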